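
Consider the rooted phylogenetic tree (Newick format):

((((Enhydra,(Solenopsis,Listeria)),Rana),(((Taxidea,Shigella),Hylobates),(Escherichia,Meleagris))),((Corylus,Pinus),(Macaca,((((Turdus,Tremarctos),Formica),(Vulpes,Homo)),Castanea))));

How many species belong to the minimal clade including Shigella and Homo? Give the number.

18

The MRCA of Shigella and Homo is the root, so the clade is the entire tree.
That clade contains 18 terminal taxa: Castanea, Corylus, Enhydra, Escherichia, Formica, Homo, Hylobates, Listeria, Macaca, Meleagris, Pinus, Rana, Shigella, Solenopsis, Taxidea, Tremarctos, Turdus, Vulpes.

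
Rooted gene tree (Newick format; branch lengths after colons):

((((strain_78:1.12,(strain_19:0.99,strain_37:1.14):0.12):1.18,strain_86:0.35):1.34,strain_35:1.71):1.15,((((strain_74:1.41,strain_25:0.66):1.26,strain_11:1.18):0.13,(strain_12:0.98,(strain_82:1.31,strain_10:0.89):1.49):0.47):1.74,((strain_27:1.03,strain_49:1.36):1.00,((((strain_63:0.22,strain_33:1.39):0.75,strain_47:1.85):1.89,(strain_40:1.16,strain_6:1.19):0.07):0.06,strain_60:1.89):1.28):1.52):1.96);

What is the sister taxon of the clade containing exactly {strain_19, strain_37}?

strain_78

The clade containing exactly {strain_19, strain_37} attaches to the tree at the node subtending (strain_78,(strain_19,strain_37)).
The other lineage descending from that same node — the sister group — is the single tip strain_78.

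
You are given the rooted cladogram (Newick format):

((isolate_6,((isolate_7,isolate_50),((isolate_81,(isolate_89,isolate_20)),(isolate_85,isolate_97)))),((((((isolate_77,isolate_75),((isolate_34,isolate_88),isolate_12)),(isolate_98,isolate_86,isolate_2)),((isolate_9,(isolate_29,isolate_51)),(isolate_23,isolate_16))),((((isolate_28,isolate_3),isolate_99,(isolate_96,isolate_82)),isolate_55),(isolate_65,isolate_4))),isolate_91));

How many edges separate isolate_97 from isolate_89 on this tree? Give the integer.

The MRCA of isolate_97 and isolate_89 is the node subtending ((isolate_81,(isolate_89,isolate_20)),(isolate_85,isolate_97)).
From isolate_97 up to that node: 2 branches. From isolate_89 up to the same node: 3 branches. Total: 2 + 3 = 5.

5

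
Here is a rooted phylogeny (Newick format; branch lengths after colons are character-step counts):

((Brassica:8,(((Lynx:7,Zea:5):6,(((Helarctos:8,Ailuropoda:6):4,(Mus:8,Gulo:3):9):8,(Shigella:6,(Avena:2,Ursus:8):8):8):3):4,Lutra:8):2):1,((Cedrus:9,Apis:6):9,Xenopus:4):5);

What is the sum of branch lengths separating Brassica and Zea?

The path runs Brassica → … → MRCA → … → Zea; the MRCA is the node subtending (Brassica,(((Lynx,Zea),(((Helarctos,Ailuropoda),(Mus,Gulo)),(Shigella,(Avena,Ursus)))),Lutra)).
Branch lengths along that path: 8 + 2 + 4 + 6 + 5 = 25.

25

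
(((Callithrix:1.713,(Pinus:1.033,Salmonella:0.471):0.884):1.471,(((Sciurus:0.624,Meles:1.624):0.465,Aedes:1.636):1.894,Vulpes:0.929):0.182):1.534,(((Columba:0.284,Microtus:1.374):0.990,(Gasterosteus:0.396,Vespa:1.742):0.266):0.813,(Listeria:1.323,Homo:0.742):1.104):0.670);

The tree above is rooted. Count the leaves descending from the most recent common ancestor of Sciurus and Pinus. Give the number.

The MRCA of Sciurus and Pinus is the node subtending ((Callithrix,(Pinus,Salmonella)),(((Sciurus,Meles),Aedes),Vulpes)).
That clade contains 7 terminal taxa: Aedes, Callithrix, Meles, Pinus, Salmonella, Sciurus, Vulpes.

7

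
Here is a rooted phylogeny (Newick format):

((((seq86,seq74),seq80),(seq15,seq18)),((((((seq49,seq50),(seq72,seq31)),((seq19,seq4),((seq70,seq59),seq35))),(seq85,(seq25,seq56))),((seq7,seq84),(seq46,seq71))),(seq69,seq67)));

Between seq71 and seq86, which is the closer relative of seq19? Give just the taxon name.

seq71

The MRCA of seq19 and seq71 subtends (((((seq49,seq50),(seq72,seq31)),((seq19,seq4),((seq70,seq59),seq35))),(seq85,(seq25,seq56))),((seq7,seq84),(seq46,seq71))) (16 taxa).
The MRCA of seq19 and seq86 is the root, subtending the entire tree (23 taxa).
The first is nested inside the second, so seq19 shares a more recent common ancestor with seq71.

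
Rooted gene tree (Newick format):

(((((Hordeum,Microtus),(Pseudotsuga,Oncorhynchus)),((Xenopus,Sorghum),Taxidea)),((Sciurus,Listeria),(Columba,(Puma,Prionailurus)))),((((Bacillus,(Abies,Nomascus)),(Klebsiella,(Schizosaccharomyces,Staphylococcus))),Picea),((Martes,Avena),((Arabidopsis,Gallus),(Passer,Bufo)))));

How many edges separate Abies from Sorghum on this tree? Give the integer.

11

The MRCA of Abies and Sorghum is the root of the tree.
From Abies up to that node: 6 branches. From Sorghum up to the same node: 5 branches. Total: 6 + 5 = 11.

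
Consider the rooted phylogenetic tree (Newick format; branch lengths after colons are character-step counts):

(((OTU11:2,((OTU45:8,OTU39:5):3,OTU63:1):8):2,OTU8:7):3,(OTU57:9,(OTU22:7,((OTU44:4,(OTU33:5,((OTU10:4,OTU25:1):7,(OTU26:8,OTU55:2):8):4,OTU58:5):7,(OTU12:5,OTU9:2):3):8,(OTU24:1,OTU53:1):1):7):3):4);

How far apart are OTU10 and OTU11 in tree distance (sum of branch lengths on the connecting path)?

51

The path runs OTU10 → … → MRCA → … → OTU11; the MRCA is the root of the tree.
Branch lengths along that path: 4 + 7 + 4 + 7 + 8 + 7 + 3 + 4 + 3 + 2 + 2 = 51.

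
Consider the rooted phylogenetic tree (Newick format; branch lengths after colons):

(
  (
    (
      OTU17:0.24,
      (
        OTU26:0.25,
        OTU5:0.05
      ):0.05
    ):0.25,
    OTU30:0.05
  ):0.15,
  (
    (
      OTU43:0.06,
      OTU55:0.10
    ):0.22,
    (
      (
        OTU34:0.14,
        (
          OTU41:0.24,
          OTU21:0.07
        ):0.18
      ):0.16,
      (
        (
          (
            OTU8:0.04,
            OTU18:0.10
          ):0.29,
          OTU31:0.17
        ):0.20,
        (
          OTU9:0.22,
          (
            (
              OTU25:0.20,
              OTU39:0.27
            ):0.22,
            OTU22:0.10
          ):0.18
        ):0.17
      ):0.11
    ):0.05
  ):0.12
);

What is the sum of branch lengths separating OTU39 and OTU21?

1.36

The path runs OTU39 → … → MRCA → … → OTU21; the MRCA is the node subtending ((OTU34,(OTU41,OTU21)),(((OTU8,OTU18),OTU31),(OTU9,((OTU25,OTU39),OTU22)))).
Branch lengths along that path: 0.27 + 0.22 + 0.18 + 0.17 + 0.11 + 0.16 + 0.18 + 0.07 = 1.36.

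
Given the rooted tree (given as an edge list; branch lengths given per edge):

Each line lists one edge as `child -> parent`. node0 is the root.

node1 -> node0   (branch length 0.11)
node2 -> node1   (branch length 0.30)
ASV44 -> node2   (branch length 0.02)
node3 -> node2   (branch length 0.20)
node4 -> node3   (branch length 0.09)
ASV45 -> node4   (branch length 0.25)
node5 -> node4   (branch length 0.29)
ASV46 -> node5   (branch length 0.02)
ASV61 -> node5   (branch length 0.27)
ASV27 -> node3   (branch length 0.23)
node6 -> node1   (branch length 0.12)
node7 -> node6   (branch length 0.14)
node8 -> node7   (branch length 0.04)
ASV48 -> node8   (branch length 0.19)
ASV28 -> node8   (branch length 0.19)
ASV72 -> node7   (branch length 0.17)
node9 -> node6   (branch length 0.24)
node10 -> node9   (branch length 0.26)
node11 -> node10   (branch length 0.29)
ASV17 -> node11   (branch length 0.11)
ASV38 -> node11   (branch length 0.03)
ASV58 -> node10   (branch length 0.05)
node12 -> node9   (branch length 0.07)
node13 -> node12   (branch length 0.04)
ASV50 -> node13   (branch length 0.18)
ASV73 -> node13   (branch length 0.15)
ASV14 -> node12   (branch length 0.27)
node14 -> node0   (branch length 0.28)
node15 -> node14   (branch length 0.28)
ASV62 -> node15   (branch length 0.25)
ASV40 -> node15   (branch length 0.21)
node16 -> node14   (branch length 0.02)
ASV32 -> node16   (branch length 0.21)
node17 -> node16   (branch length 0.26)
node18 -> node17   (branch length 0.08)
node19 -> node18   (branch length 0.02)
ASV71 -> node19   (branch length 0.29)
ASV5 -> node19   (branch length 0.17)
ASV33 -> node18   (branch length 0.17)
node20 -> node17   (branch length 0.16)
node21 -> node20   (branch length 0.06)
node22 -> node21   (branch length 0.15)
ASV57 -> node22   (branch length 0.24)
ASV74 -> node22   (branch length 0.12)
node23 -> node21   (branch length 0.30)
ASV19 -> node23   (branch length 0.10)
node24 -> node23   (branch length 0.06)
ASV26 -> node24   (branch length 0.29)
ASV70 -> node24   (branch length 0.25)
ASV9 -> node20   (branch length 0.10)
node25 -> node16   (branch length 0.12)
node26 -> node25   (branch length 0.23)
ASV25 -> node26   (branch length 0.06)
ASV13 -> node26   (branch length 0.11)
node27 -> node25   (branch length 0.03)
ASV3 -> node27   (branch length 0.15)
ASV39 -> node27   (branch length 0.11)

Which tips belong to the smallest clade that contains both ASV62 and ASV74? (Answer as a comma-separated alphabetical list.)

Tracing ASV62: it sits inside (ASV62,ASV40).
Tracing ASV74: it sits inside (ASV57,ASV74).
The smallest clade enclosing both is ((ASV62,ASV40),(ASV32,(((ASV71,ASV5),ASV33),(((ASV57,ASV74),(ASV19,(ASV26,ASV70))),ASV9)),((ASV25,ASV13),(ASV3,ASV39)))); the answer is its 16 terminal taxa in alphabetical order.

ASV13, ASV19, ASV25, ASV26, ASV3, ASV32, ASV33, ASV39, ASV40, ASV5, ASV57, ASV62, ASV70, ASV71, ASV74, ASV9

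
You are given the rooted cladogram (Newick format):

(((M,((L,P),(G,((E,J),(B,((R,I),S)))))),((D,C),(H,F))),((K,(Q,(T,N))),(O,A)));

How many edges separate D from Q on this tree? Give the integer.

8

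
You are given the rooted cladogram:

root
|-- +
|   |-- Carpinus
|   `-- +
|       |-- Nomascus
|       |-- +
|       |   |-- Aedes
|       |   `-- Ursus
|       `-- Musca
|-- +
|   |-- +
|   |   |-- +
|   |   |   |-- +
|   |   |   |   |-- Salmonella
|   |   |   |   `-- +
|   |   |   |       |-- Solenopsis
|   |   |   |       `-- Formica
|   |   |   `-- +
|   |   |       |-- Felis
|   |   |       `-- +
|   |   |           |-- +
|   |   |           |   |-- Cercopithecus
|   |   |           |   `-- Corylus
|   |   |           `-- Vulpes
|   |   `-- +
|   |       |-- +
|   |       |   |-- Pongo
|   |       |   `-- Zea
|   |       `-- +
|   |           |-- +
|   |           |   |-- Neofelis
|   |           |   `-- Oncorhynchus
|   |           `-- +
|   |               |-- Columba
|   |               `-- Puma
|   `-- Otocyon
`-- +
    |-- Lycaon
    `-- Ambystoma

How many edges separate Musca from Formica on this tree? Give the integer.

The MRCA of Musca and Formica is the root of the tree.
From Musca up to that node: 3 branches. From Formica up to the same node: 6 branches. Total: 3 + 6 = 9.

9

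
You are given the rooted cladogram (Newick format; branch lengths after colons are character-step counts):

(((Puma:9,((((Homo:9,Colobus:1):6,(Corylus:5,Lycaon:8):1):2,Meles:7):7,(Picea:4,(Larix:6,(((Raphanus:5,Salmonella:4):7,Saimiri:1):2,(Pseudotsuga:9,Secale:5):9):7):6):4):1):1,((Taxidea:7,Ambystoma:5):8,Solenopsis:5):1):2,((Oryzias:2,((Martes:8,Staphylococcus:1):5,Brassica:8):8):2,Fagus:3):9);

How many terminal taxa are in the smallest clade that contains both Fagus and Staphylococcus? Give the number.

5

The MRCA of Fagus and Staphylococcus is the node subtending ((Oryzias,((Martes,Staphylococcus),Brassica)),Fagus).
That clade contains 5 terminal taxa: Brassica, Fagus, Martes, Oryzias, Staphylococcus.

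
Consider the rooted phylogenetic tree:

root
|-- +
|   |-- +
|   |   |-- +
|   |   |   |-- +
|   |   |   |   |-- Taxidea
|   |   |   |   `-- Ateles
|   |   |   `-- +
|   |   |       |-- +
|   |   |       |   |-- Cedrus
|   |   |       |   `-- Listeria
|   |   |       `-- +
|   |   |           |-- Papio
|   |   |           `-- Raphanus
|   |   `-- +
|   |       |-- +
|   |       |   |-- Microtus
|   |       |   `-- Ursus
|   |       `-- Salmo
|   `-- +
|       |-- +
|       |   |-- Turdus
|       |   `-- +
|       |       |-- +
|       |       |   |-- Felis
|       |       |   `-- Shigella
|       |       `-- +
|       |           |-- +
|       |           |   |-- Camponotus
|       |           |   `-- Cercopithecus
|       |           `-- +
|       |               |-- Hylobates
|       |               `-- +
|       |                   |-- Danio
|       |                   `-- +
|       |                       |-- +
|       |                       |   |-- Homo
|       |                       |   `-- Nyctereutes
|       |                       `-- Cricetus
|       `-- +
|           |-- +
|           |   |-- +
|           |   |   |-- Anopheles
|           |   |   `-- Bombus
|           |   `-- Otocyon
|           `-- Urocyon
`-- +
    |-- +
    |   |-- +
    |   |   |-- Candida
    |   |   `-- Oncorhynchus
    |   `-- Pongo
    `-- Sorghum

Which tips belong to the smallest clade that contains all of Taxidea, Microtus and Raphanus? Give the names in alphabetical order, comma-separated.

Ateles, Cedrus, Listeria, Microtus, Papio, Raphanus, Salmo, Taxidea, Ursus

Tracing Taxidea: it sits inside (Taxidea,Ateles).
Tracing Microtus: it sits inside (Microtus,Ursus).
Tracing Raphanus: it sits inside (Papio,Raphanus).
The smallest clade enclosing all 3 is (((Taxidea,Ateles),((Cedrus,Listeria),(Papio,Raphanus))),((Microtus,Ursus),Salmo)); the answer is its 9 terminal taxa in alphabetical order.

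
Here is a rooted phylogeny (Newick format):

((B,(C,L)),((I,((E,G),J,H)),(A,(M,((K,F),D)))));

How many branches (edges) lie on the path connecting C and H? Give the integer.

7

The MRCA of C and H is the root of the tree.
From C up to that node: 3 branches. From H up to the same node: 4 branches. Total: 3 + 4 = 7.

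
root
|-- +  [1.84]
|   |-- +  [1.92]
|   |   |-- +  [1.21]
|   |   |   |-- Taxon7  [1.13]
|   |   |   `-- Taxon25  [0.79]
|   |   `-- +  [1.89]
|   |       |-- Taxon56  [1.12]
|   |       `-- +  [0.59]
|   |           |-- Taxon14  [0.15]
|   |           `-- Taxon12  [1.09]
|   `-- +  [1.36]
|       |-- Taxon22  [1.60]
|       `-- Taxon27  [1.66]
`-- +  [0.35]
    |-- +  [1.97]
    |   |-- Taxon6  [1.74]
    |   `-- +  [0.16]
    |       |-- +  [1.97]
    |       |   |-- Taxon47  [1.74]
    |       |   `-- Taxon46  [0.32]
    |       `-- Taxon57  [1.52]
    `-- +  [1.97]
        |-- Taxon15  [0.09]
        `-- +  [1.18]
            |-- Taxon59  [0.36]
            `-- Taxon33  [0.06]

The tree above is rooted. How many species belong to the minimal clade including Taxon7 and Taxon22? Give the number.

7

The MRCA of Taxon7 and Taxon22 is the node subtending (((Taxon7,Taxon25),(Taxon56,(Taxon14,Taxon12))),(Taxon22,Taxon27)).
That clade contains 7 terminal taxa: Taxon12, Taxon14, Taxon22, Taxon25, Taxon27, Taxon56, Taxon7.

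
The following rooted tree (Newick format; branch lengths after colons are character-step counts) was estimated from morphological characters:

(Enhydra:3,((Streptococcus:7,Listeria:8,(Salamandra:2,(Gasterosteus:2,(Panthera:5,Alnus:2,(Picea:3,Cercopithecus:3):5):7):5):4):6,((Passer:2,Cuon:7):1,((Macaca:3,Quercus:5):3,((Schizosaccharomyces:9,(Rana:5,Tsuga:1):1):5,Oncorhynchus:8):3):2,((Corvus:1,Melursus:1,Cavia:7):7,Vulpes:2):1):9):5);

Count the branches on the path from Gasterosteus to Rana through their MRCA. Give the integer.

10

The MRCA of Gasterosteus and Rana is the node subtending ((Streptococcus,Listeria,(Salamandra,(Gasterosteus,(Panthera,Alnus,(Picea,Cercopithecus))))),((Passer,Cuon),((Macaca,Quercus),((Schizosaccharomyces,(Rana,Tsuga)),Oncorhynchus)),((Corvus,Melursus,Cavia),Vulpes))).
From Gasterosteus up to that node: 4 branches. From Rana up to the same node: 6 branches. Total: 4 + 6 = 10.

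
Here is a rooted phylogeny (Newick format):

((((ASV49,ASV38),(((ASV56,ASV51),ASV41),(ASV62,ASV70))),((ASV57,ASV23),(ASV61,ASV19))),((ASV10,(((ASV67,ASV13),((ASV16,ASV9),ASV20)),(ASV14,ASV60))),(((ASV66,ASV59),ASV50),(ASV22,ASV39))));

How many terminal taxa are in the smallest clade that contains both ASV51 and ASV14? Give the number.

The MRCA of ASV51 and ASV14 is the root, so the clade is the entire tree.
That clade contains 24 terminal taxa: ASV10, ASV13, ASV14, ASV16, ASV19, ASV20, ASV22, ASV23, ASV38, ASV39, ASV41, ASV49, ASV50, ASV51, ASV56, ASV57, ASV59, ASV60, ASV61, ASV62, ASV66, ASV67, ASV70, ASV9.

24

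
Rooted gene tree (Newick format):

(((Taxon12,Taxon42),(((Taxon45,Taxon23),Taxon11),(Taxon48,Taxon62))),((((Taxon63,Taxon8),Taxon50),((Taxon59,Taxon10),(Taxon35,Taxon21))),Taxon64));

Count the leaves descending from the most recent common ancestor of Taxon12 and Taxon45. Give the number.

7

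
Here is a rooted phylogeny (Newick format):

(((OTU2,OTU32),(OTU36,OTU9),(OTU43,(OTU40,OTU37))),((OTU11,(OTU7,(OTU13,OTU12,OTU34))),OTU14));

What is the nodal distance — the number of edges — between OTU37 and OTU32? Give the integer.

The MRCA of OTU37 and OTU32 is the node subtending ((OTU2,OTU32),(OTU36,OTU9),(OTU43,(OTU40,OTU37))).
From OTU37 up to that node: 3 branches. From OTU32 up to the same node: 2 branches. Total: 3 + 2 = 5.

5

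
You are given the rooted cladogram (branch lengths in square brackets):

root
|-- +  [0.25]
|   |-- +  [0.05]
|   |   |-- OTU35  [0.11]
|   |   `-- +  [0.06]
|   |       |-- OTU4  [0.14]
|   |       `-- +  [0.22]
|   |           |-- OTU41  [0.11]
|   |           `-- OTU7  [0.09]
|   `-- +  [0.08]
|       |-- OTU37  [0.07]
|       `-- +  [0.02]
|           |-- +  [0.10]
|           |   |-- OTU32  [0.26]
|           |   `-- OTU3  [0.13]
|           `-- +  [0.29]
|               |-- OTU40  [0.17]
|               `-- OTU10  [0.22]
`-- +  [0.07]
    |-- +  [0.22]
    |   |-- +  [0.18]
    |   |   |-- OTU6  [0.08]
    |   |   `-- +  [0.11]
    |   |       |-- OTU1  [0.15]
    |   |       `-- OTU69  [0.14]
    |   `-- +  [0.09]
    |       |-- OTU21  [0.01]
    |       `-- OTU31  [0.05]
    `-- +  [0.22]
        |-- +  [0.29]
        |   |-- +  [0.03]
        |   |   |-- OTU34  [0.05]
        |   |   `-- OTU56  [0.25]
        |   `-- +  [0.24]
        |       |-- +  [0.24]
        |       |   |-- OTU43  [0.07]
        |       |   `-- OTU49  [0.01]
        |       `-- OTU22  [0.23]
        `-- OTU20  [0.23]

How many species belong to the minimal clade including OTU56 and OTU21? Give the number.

11

The MRCA of OTU56 and OTU21 is the node subtending (((OTU6,(OTU1,OTU69)),(OTU21,OTU31)),(((OTU34,OTU56),((OTU43,OTU49),OTU22)),OTU20)).
That clade contains 11 terminal taxa: OTU1, OTU20, OTU21, OTU22, OTU31, OTU34, OTU43, OTU49, OTU56, OTU6, OTU69.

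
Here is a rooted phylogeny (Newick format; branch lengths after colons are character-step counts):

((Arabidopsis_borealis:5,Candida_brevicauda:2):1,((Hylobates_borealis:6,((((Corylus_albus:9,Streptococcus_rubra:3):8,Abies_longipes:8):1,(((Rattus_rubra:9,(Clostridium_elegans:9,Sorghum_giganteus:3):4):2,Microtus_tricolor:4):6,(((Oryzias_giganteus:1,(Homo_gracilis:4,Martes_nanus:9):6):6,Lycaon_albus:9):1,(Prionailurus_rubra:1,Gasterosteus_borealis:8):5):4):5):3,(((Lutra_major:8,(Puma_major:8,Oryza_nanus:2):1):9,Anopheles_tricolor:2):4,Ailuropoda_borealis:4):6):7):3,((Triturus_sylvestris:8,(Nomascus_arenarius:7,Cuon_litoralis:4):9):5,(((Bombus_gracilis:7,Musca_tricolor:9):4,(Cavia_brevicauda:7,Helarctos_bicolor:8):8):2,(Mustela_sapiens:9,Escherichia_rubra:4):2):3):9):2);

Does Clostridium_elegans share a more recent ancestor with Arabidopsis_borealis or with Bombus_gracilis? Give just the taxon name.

Bombus_gracilis

The MRCA of Clostridium_elegans and Bombus_gracilis subtends ((Hylobates_borealis,((((Corylus_albus,Streptococcus_rubra),Abies_longipes),(((Rattus_rubra,(Clostridium_elegans,Sorghum_giganteus)),Microtus_tricolor),(((Oryzias_giganteus,(Homo_gracilis,Martes_nanus)),Lycaon_albus),(Prionailurus_rubra,Gasterosteus_borealis)))),(((Lutra_major,(Puma_major,Oryza_nanus)),Anopheles_tricolor),Ailuropoda_borealis))),((Triturus_sylvestris,(Nomascus_arenarius,Cuon_litoralis)),(((Bombus_gracilis,Musca_tricolor),(Cavia_brevicauda,Helarctos_bicolor)),(Mustela_sapiens,Escherichia_rubra)))) (28 taxa).
The MRCA of Clostridium_elegans and Arabidopsis_borealis is the root, subtending the entire tree (30 taxa).
The first is nested inside the second, so Clostridium_elegans shares a more recent common ancestor with Bombus_gracilis.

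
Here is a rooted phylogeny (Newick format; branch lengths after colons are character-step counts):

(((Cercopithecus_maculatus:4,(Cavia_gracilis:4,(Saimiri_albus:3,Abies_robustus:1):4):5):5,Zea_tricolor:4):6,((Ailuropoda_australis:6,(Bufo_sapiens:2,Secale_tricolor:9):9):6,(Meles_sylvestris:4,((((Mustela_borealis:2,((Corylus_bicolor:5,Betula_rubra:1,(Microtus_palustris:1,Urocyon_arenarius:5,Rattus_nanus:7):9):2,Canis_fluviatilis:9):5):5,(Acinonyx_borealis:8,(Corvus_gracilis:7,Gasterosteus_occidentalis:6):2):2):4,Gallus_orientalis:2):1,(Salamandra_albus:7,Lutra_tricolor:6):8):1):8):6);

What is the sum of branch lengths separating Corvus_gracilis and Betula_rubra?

24

The path runs Corvus_gracilis → … → MRCA → … → Betula_rubra; the MRCA is the node subtending ((Mustela_borealis,((Corylus_bicolor,Betula_rubra,(Microtus_palustris,Urocyon_arenarius,Rattus_nanus)),Canis_fluviatilis)),(Acinonyx_borealis,(Corvus_gracilis,Gasterosteus_occidentalis))).
Branch lengths along that path: 7 + 2 + 2 + 5 + 5 + 2 + 1 = 24.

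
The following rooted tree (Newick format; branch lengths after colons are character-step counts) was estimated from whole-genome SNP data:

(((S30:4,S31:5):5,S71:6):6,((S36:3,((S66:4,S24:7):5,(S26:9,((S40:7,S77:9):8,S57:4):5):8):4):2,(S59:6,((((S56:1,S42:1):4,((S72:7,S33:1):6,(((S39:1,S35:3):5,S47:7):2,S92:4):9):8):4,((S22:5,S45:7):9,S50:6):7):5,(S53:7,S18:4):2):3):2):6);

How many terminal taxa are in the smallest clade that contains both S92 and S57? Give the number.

21

The MRCA of S92 and S57 is the node subtending ((S36,((S66,S24),(S26,((S40,S77),S57)))),(S59,((((S56,S42),((S72,S33),(((S39,S35),S47),S92))),((S22,S45),S50)),(S53,S18)))).
That clade contains 21 terminal taxa: S18, S22, S24, S26, S33, S35, S36, S39, S40, S42, S45, S47, S50, S53, S56, S57, S59, S66, S72, S77, S92.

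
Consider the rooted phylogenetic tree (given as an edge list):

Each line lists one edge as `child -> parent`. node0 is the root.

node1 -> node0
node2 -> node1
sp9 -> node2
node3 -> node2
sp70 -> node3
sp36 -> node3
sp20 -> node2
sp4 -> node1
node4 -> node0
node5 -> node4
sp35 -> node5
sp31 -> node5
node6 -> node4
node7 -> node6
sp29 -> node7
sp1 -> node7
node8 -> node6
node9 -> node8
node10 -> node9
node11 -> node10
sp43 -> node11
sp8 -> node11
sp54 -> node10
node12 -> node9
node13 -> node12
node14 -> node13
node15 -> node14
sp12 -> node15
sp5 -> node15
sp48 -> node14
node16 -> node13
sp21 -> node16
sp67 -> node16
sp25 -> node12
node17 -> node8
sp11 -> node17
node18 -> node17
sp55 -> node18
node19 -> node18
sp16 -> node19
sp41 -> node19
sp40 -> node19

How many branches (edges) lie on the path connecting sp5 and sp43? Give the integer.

8

The MRCA of sp5 and sp43 is the node subtending (((sp43,sp8),sp54),((((sp12,sp5),sp48),(sp21,sp67)),sp25)).
From sp5 up to that node: 5 branches. From sp43 up to the same node: 3 branches. Total: 5 + 3 = 8.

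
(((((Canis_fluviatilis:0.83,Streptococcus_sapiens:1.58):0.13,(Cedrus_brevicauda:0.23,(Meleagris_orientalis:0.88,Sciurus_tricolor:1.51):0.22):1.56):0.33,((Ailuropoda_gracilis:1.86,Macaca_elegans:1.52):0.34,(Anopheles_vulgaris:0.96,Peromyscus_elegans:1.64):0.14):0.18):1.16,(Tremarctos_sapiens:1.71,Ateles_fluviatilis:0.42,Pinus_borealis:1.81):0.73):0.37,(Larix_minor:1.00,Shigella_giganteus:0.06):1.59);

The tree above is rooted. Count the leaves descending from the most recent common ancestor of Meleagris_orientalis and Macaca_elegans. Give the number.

The MRCA of Meleagris_orientalis and Macaca_elegans is the node subtending (((Canis_fluviatilis,Streptococcus_sapiens),(Cedrus_brevicauda,(Meleagris_orientalis,Sciurus_tricolor))),((Ailuropoda_gracilis,Macaca_elegans),(Anopheles_vulgaris,Peromyscus_elegans))).
That clade contains 9 terminal taxa: Ailuropoda_gracilis, Anopheles_vulgaris, Canis_fluviatilis, Cedrus_brevicauda, Macaca_elegans, Meleagris_orientalis, Peromyscus_elegans, Sciurus_tricolor, Streptococcus_sapiens.

9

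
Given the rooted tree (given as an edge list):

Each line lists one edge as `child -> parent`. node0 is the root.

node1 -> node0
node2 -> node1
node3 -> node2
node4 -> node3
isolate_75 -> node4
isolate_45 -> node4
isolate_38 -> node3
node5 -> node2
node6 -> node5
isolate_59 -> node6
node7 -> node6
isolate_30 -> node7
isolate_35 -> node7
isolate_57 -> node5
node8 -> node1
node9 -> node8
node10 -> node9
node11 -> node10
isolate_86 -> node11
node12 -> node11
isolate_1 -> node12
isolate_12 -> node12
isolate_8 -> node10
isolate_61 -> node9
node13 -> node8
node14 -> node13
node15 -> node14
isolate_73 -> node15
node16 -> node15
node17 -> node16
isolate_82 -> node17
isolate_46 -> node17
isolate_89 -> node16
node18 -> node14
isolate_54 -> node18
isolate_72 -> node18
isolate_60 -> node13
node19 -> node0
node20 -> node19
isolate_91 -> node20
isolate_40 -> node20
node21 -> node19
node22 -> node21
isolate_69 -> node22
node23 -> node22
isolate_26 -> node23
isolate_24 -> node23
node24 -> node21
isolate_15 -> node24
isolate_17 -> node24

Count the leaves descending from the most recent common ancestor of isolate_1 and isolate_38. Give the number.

The MRCA of isolate_1 and isolate_38 is the node subtending ((((isolate_75,isolate_45),isolate_38),((isolate_59,(isolate_30,isolate_35)),isolate_57)),((((isolate_86,(isolate_1,isolate_12)),isolate_8),isolate_61),(((isolate_73,((isolate_82,isolate_46),isolate_89)),(isolate_54,isolate_72)),isolate_60))).
That clade contains 19 terminal taxa: isolate_1, isolate_12, isolate_30, isolate_35, isolate_38, isolate_45, isolate_46, isolate_54, isolate_57, isolate_59, isolate_60, isolate_61, isolate_72, isolate_73, isolate_75, isolate_8, isolate_82, isolate_86, isolate_89.

19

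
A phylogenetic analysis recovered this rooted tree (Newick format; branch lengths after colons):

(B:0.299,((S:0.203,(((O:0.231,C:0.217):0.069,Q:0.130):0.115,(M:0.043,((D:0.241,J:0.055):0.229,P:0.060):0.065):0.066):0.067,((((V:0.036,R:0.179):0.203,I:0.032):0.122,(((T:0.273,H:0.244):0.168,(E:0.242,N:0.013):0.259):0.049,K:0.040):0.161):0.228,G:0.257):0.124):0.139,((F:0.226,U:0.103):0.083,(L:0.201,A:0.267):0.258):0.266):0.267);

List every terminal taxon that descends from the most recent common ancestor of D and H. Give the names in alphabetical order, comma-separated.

C, D, E, G, H, I, J, K, M, N, O, P, Q, R, S, T, V

Tracing D: it sits inside (D,J).
Tracing H: it sits inside (T,H).
The smallest clade enclosing both is (S,(((O,C),Q),(M,((D,J),P))),((((V,R),I),(((T,H),(E,N)),K)),G)); the answer is its 17 terminal taxa in alphabetical order.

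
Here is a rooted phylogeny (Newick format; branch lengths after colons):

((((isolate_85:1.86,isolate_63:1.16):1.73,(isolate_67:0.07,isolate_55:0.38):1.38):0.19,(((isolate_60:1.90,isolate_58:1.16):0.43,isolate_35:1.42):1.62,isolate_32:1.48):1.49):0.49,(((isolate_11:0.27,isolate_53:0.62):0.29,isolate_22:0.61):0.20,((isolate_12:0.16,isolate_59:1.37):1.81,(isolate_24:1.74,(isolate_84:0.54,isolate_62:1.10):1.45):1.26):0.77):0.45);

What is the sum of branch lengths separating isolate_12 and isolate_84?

5.22

The path runs isolate_12 → … → MRCA → … → isolate_84; the MRCA is the node subtending ((isolate_12,isolate_59),(isolate_24,(isolate_84,isolate_62))).
Branch lengths along that path: 0.16 + 1.81 + 1.26 + 1.45 + 0.54 = 5.22.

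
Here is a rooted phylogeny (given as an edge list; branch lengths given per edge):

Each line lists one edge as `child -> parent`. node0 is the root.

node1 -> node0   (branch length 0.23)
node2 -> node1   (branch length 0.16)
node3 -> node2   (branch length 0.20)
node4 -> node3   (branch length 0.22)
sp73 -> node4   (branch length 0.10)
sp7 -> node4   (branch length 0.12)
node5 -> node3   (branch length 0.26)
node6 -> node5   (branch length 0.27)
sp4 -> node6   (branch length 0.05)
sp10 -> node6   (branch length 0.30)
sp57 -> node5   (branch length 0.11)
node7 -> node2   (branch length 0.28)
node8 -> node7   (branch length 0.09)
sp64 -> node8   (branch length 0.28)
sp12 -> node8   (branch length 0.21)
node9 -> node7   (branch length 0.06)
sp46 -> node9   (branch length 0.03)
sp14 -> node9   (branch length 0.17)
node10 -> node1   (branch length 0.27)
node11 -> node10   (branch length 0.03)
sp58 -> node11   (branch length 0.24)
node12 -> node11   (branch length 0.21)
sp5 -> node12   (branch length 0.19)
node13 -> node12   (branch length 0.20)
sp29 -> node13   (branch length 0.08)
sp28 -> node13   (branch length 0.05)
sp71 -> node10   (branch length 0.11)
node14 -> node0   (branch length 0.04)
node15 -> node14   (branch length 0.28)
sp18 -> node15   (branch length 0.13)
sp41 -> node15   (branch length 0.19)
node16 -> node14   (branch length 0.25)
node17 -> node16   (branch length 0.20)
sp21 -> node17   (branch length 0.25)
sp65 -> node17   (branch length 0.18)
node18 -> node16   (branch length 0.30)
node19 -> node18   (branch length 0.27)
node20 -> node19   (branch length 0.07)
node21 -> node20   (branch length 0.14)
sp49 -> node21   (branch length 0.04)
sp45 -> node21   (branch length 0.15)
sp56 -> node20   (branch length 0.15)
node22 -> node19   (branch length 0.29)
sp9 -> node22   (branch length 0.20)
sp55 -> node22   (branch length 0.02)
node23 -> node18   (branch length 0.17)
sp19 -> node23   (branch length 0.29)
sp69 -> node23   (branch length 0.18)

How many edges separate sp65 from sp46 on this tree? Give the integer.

The MRCA of sp65 and sp46 is the root of the tree.
From sp65 up to that node: 4 branches. From sp46 up to the same node: 5 branches. Total: 4 + 5 = 9.

9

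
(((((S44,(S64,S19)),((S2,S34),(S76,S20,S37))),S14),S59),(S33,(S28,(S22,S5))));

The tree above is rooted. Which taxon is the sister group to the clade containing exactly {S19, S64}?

The clade containing exactly {S19, S64} attaches to the tree at the node subtending (S44,(S64,S19)).
The other lineage descending from that same node — the sister group — is the single tip S44.

S44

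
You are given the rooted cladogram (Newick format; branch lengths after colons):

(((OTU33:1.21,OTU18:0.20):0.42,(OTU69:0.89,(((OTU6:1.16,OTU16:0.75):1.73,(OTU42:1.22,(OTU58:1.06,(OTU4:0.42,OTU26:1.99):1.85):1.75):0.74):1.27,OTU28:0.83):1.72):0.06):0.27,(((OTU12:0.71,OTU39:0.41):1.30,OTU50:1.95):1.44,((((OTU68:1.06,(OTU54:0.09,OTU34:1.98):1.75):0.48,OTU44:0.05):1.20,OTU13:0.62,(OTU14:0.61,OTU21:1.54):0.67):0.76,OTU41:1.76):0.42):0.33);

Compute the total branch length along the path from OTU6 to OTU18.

The path runs OTU6 → … → MRCA → … → OTU18; the MRCA is the node subtending ((OTU33,OTU18),(OTU69,(((OTU6,OTU16),(OTU42,(OTU58,(OTU4,OTU26)))),OTU28))).
Branch lengths along that path: 1.16 + 1.73 + 1.27 + 1.72 + 0.06 + 0.42 + 0.20 = 6.56.

6.56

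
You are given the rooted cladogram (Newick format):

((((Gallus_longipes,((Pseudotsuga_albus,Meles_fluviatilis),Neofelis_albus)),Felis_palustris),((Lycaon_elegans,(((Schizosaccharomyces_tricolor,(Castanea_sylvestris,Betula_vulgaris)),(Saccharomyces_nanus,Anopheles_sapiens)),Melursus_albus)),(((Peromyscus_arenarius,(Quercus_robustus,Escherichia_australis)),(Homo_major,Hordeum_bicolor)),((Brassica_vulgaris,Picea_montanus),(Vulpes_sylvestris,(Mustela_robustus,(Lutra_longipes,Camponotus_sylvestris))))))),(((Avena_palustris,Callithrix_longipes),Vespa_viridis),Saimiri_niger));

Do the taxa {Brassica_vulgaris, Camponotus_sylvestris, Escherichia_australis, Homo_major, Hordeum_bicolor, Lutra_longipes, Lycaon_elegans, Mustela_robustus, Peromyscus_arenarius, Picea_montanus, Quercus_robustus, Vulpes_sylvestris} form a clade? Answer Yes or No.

No

The MRCA of the listed taxa subtends ((Lycaon_elegans,(((Schizosaccharomyces_tricolor,(Castanea_sylvestris,Betula_vulgaris)),(Saccharomyces_nanus,Anopheles_sapiens)),Melursus_albus)),(((Peromyscus_arenarius,(Quercus_robustus,Escherichia_australis)),(Homo_major,Hordeum_bicolor)),((Brassica_vulgaris,Picea_montanus),(Vulpes_sylvestris,(Mustela_robustus,(Lutra_longipes,Camponotus_sylvestris)))))).
That clade also contains Anopheles_sapiens, Betula_vulgaris, Castanea_sylvestris, Melursus_albus, Saccharomyces_nanus, Schizosaccharomyces_tricolor, which are not in the proposed group, so the group is not monophyletic.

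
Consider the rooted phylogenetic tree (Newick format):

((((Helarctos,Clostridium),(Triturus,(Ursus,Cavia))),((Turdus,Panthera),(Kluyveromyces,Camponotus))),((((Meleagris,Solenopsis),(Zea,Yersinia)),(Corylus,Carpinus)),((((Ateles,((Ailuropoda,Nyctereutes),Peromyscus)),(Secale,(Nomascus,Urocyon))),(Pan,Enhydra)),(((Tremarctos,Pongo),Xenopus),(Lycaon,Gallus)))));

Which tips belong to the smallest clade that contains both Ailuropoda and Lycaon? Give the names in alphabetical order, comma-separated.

Ailuropoda, Ateles, Enhydra, Gallus, Lycaon, Nomascus, Nyctereutes, Pan, Peromyscus, Pongo, Secale, Tremarctos, Urocyon, Xenopus

Tracing Ailuropoda: it sits inside (Ailuropoda,Nyctereutes).
Tracing Lycaon: it sits inside (Lycaon,Gallus).
The smallest clade enclosing both is ((((Ateles,((Ailuropoda,Nyctereutes),Peromyscus)),(Secale,(Nomascus,Urocyon))),(Pan,Enhydra)),(((Tremarctos,Pongo),Xenopus),(Lycaon,Gallus))); the answer is its 14 terminal taxa in alphabetical order.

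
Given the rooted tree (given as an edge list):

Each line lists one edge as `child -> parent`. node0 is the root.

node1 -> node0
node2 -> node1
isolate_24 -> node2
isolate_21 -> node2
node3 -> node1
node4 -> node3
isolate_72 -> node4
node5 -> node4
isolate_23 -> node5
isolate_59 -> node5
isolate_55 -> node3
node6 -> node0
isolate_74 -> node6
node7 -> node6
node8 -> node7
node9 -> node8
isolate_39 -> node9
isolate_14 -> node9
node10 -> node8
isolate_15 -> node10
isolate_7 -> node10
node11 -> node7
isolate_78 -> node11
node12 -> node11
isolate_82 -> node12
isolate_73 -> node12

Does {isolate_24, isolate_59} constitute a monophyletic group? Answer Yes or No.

No

The MRCA of the listed taxa subtends ((isolate_24,isolate_21),((isolate_72,(isolate_23,isolate_59)),isolate_55)).
That clade also contains isolate_21, isolate_23, isolate_55, isolate_72, which are not in the proposed group, so the group is not monophyletic.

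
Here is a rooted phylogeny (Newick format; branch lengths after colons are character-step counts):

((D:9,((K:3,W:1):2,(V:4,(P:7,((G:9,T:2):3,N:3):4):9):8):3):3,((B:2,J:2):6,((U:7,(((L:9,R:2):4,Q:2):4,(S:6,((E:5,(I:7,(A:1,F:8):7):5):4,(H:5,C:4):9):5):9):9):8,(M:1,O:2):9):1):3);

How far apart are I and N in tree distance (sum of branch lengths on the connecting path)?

The path runs I → … → MRCA → … → N; the MRCA is the root of the tree.
Branch lengths along that path: 7 + 5 + 4 + 5 + 9 + 9 + 8 + 1 + 3 + 3 + 3 + 8 + 9 + 4 + 3 = 81.

81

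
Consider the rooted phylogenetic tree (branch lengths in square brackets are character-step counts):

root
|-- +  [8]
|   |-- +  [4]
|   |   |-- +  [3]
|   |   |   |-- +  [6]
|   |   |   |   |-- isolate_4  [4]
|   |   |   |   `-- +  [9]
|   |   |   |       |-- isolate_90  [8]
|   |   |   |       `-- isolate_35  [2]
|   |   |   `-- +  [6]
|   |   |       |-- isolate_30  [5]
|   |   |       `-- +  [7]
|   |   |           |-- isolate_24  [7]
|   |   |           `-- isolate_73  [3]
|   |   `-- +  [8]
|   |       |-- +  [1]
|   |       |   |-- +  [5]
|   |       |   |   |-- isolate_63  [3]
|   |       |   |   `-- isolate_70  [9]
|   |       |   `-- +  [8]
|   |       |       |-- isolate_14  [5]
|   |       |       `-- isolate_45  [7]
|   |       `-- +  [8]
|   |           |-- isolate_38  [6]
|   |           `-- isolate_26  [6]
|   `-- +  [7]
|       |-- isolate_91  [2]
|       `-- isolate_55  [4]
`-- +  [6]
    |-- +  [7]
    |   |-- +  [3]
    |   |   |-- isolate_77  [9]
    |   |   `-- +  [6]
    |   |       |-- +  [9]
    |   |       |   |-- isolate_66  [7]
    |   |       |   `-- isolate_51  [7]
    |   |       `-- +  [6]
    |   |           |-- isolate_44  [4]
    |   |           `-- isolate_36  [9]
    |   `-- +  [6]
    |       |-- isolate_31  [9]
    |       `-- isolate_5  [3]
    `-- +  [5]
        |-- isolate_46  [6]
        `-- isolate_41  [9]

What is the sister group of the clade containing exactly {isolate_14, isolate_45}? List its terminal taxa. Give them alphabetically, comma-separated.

isolate_63, isolate_70

The clade containing exactly {isolate_14, isolate_45} attaches to the tree at the node subtending ((isolate_63,isolate_70),(isolate_14,isolate_45)).
The other lineage descending from that same node — the sister group — is (isolate_63,isolate_70); its 2 tips in alphabetical order are the answer.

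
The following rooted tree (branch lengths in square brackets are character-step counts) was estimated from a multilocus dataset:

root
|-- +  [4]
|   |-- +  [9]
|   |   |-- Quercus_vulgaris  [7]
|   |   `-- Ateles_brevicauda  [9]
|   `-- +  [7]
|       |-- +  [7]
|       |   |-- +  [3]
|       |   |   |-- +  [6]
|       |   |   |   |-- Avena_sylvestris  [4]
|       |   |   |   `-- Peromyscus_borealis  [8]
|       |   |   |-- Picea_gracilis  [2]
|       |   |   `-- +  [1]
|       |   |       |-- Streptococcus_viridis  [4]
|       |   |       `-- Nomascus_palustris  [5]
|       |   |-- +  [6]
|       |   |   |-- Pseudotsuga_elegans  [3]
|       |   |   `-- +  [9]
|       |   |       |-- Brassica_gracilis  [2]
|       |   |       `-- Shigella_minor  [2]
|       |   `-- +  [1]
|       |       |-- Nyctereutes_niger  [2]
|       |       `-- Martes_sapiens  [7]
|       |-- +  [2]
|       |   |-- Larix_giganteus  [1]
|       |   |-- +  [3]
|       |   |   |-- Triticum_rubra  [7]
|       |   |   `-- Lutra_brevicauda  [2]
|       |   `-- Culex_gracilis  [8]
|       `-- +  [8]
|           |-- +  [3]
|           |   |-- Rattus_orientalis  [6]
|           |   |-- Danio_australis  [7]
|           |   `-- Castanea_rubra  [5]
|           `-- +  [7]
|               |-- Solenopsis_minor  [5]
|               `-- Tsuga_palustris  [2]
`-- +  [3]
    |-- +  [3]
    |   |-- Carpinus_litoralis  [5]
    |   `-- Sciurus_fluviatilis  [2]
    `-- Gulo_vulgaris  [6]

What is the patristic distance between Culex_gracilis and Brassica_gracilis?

34

The path runs Culex_gracilis → … → MRCA → … → Brassica_gracilis; the MRCA is the node subtending ((((Avena_sylvestris,Peromyscus_borealis),Picea_gracilis,(Streptococcus_viridis,Nomascus_palustris)),(Pseudotsuga_elegans,(Brassica_gracilis,Shigella_minor)),(Nyctereutes_niger,Martes_sapiens)),(Larix_giganteus,(Triticum_rubra,Lutra_brevicauda),Culex_gracilis),((Rattus_orientalis,Danio_australis,Castanea_rubra),(Solenopsis_minor,Tsuga_palustris))).
Branch lengths along that path: 8 + 2 + 7 + 6 + 9 + 2 = 34.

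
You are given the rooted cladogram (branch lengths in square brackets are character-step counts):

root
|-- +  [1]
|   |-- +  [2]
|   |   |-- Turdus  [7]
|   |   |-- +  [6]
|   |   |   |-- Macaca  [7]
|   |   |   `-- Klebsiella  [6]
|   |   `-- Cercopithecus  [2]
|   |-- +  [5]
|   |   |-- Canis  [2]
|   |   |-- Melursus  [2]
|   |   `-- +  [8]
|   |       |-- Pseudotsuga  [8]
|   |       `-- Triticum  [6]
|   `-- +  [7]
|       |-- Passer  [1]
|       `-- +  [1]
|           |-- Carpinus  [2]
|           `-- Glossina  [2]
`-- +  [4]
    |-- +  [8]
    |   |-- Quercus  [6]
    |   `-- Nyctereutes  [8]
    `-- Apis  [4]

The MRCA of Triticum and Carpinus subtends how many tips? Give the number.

The MRCA of Triticum and Carpinus is the node subtending ((Turdus,(Macaca,Klebsiella),Cercopithecus),(Canis,Melursus,(Pseudotsuga,Triticum)),(Passer,(Carpinus,Glossina))).
That clade contains 11 terminal taxa: Canis, Carpinus, Cercopithecus, Glossina, Klebsiella, Macaca, Melursus, Passer, Pseudotsuga, Triticum, Turdus.

11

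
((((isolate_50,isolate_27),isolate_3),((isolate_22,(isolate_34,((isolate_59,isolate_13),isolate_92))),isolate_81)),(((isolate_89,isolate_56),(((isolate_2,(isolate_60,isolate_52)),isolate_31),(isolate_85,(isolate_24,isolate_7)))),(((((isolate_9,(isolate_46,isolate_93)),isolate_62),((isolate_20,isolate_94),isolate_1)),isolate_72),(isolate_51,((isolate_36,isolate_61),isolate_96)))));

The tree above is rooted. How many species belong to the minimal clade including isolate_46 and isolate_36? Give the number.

The MRCA of isolate_46 and isolate_36 is the node subtending (((((isolate_9,(isolate_46,isolate_93)),isolate_62),((isolate_20,isolate_94),isolate_1)),isolate_72),(isolate_51,((isolate_36,isolate_61),isolate_96))).
That clade contains 12 terminal taxa: isolate_1, isolate_20, isolate_36, isolate_46, isolate_51, isolate_61, isolate_62, isolate_72, isolate_9, isolate_93, isolate_94, isolate_96.

12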